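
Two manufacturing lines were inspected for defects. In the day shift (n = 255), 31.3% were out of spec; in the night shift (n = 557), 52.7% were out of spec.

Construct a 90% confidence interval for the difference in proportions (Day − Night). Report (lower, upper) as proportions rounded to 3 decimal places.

SE₁ = √(p̂₁(1−p̂₁)/n₁) = √(0.3130·0.6870/255) = 0.02904; SE₂ = √(0.5270·0.4730/557) = 0.02115.
Independent samples: SE of the difference = √(SE₁² + SE₂²) = √(0.0008433216 + 0.0004473225) = 0.03593.
z* for 90% confidence is 1.645, so the margin of error is 1.645 × 0.03593 = 0.05910.
Point estimate p̂₁ − p̂₂ = 0.3130 − 0.5270 = -0.2140.
-0.2140 ± 0.05910 → (-0.273, -0.155).

(-0.273, -0.155)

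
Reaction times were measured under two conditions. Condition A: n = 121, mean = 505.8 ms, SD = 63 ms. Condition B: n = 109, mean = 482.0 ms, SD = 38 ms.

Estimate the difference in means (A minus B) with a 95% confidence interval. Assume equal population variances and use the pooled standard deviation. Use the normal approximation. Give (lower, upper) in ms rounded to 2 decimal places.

s_p = √[((n₁−1)s₁² + (n₂−1)s₂²)/(n₁+n₂−2)] = √[(120·63² + 108·38²)/228] = 52.6588.
SE = 52.6588·√(1/121 + 1/109) = 6.9539.
With z* = 1.960, margin = 1.960 × 6.9539 = 13.6296.
x̄₁ − x̄₂ = 505.8 − 482.0 = 23.8000; interval 23.8000 ± 13.6296 = (10.17, 37.43).

(10.17, 37.43)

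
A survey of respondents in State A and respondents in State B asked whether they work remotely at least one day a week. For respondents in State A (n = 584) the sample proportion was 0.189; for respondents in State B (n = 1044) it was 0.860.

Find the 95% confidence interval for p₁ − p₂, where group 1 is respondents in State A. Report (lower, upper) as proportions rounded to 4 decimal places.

(-0.7091, -0.6329)

Each SE is √(p̂(1−p̂)/n): √(0.1890·0.8110/584) = 0.01620 and √(0.8600·0.1400/1044) = 0.01074.
SE(p̂₁ − p̂₂) = √(SE₁² + SE₂²) = √(0.00026244 + 0.0001153476) = 0.01944, since the two samples are independent.
At 95% confidence z* = 1.960; margin = 1.960 × 0.01944 = 0.03810.
The difference is 0.1890 − 0.8600 = -0.6710, so the interval is -0.6710 ± 0.03810 = (-0.7091, -0.6329).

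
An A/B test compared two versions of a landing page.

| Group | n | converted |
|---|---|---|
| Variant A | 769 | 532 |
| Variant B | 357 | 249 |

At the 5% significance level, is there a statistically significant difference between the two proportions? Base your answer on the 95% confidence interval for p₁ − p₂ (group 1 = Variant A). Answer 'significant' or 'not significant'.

First, p̂₁ = 532/769 = 0.6918; p̂₂ = 249/357 = 0.6975.
The two standard errors are √(0.6918×0.3082/769) = 0.01665 and √(0.6975×0.3025/357) = 0.02431.
Because the samples are independent, SE_diff = √(0.01665² + 0.02431²) = 0.02947.
Using z* = 1.960 for 95%, ME = 1.960 × 0.02947 = 0.05776.
p̂₁ − p̂₂ = -0.0057; interval -0.0057 ± 0.05776 gives (-0.06346, 0.05206).
The interval (-0.06346, 0.05206) contains 0, so the difference is not significant.

not significant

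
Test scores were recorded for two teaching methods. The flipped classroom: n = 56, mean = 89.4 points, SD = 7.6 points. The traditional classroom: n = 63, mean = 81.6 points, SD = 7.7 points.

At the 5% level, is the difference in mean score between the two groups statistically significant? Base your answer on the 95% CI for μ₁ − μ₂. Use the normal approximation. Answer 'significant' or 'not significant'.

significant

Standard errors of each mean: 7.6/√56 = 1.0156 and 7.7/√63 = 0.9701.
SE(x̄₁ − x̄₂) = √(1.0156² + 0.9701²) = 1.4045 for independent samples with unequal variances.
With z* = 1.960, the margin is 1.960 × 1.4045 = 2.7528.
x̄₁ − x̄₂ = 89.4 − 81.6 = 7.8000; the interval is 7.8000 ± 2.7528 = (5.0472, 10.5528).
The interval (5.0472, 10.5528) does not contain 0, so the difference is significant.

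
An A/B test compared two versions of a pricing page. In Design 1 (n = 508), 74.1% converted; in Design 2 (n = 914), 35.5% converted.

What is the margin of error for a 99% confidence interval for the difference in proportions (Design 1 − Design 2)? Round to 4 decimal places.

SE₁ = √(p̂₁(1−p̂₁)/n₁) = √(0.7410·0.2590/508) = 0.01944; SE₂ = √(0.3550·0.6450/914) = 0.01583.
Independent samples: SE of the difference = √(SE₁² + SE₂²) = √(0.0003779136 + 0.0002505889) = 0.02507.
z* for 99% confidence is 2.576, so the margin of error is 2.576 × 0.02507 = 0.06458.

0.0646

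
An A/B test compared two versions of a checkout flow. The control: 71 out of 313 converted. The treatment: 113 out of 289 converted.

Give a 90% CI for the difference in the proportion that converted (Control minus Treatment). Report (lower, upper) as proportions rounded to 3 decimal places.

(-0.225, -0.103)

First, p̂₁ = 71/313 = 0.2268; p̂₂ = 113/289 = 0.3910.
The two standard errors are √(0.2268×0.7732/313) = 0.02367 and √(0.3910×0.6090/289) = 0.02870.
Because the samples are independent, SE_diff = √(0.02367² + 0.02870²) = 0.03720.
Using z* = 1.645 for 90%, ME = 1.645 × 0.03720 = 0.06119.
p̂₁ − p̂₂ = -0.1642; interval -0.1642 ± 0.06119 gives (-0.225, -0.103).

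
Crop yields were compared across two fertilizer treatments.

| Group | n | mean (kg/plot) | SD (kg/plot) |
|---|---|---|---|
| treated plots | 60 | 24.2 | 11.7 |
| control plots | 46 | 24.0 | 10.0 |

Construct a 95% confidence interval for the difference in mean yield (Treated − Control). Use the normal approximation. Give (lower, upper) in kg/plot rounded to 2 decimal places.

(-3.94, 4.34)

SE₁ = s₁/√n₁ = 11.7/√60 = 1.5105; SE₂ = 10.0/√46 = 1.4744.
Independent samples, unequal variances: SE_diff = √(SE₁² + SE₂²) = √(2.28161025 + 2.17385536) = 2.1108.
z* = 1.960, so margin of error = 1.960 × 2.1108 = 4.1372.
Difference in means = 24.2 − 24.0 = 0.2000.
0.2000 ± 4.1372 → (-3.94, 4.34).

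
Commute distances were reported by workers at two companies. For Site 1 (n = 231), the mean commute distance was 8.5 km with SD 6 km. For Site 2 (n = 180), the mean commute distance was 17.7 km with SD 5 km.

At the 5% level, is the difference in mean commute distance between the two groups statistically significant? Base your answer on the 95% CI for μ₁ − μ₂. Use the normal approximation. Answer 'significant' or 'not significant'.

significant

Standard errors of each mean: 6/√231 = 0.3948 and 5/√180 = 0.3727.
SE(x̄₁ − x̄₂) = √(0.3948² + 0.3727²) = 0.5429 for independent samples with unequal variances.
With z* = 1.960, the margin is 1.960 × 0.5429 = 1.0641.
x̄₁ − x̄₂ = 8.5 − 17.7 = -9.2000; the interval is -9.2000 ± 1.0641 = (-10.2641, -8.1359).
The interval (-10.2641, -8.1359) does not contain 0, so the difference is significant.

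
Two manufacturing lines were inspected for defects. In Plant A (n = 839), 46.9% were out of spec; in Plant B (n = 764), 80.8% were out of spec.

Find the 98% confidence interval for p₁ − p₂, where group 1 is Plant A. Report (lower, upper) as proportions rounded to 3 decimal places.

(-0.391, -0.287)

Each SE is √(p̂(1−p̂)/n): √(0.4690·0.5310/839) = 0.01723 and √(0.8080·0.1920/764) = 0.01425.
SE(p̂₁ − p̂₂) = √(SE₁² + SE₂²) = √(0.0002968729 + 0.0002030625) = 0.02236, since the two samples are independent.
At 98% confidence z* = 2.326; margin = 2.326 × 0.02236 = 0.05201.
The difference is 0.4690 − 0.8080 = -0.3390, so the interval is -0.3390 ± 0.05201 = (-0.391, -0.287).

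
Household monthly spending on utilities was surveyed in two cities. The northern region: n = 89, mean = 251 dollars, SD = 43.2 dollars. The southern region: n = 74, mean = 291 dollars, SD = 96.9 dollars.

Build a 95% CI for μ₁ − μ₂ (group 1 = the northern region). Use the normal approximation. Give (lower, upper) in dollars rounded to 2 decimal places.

(-63.83, -16.17)

Standard errors of each mean: 43.2/√89 = 4.5792 and 96.9/√74 = 11.2644.
SE(x̄₁ − x̄₂) = √(4.5792² + 11.2644²) = 12.1596 for independent samples with unequal variances.
With z* = 1.960, the margin is 1.960 × 12.1596 = 23.8328.
x̄₁ − x̄₂ = 251 − 291 = -40.0000; the interval is -40.0000 ± 23.8328 = (-63.83, -16.17).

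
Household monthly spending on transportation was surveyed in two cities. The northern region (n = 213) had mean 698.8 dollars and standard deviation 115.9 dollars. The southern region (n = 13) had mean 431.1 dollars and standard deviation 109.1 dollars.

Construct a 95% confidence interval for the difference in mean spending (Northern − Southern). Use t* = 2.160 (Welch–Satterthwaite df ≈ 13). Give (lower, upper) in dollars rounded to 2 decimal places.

Standard errors of each mean: 115.9/√213 = 7.9413 and 109.1/√13 = 30.2589.
SE(x̄₁ − x̄₂) = √(7.9413² + 30.2589²) = 31.2836 for independent samples with unequal variances.
With t* = 2.160, the margin is 2.160 × 31.2836 = 67.5726.
x̄₁ − x̄₂ = 698.8 − 431.1 = 267.7000; the interval is 267.7000 ± 67.5726 = (200.13, 335.27).

(200.13, 335.27)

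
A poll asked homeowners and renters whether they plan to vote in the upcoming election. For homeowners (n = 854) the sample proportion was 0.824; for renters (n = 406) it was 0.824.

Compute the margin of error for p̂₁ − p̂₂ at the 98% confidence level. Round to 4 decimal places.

Each SE is √(p̂(1−p̂)/n): √(0.8240·0.1760/854) = 0.01303 and √(0.8240·0.1760/406) = 0.01890.
SE(p̂₁ − p̂₂) = √(SE₁² + SE₂²) = √(0.0001697809 + 0.00035721) = 0.02296, since the two samples are independent.
At 98% confidence z* = 2.326; margin = 2.326 × 0.02296 = 0.05340.

0.0534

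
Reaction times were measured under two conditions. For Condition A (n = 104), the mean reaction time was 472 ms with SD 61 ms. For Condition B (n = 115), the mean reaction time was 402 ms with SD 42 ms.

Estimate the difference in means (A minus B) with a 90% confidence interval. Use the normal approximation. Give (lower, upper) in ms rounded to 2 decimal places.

Per-group SEs: s₁/√n₁ = 61/√104 = 5.9815, s₂/√n₂ = 42/√115 = 3.9165.
Unpooled SE of the difference: √(35.77834225 + 15.33897225) = 7.1496.
Margin of error = z* · SE = 1.645 × 7.1496 = 11.7611.
x̄₁ − x̄₂ = 472 − 402 = 70.0000.
CI: 70.0000 ± 11.7611 = (58.24, 81.76).

(58.24, 81.76)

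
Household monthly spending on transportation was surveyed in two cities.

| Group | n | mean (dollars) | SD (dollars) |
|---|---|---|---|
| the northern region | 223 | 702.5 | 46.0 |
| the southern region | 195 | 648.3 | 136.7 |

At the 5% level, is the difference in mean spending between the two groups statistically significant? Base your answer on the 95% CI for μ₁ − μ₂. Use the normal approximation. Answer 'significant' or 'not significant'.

significant

SE₁ = s₁/√n₁ = 46.0/√223 = 3.0804; SE₂ = 136.7/√195 = 9.7893.
Independent samples, unequal variances: SE_diff = √(SE₁² + SE₂²) = √(9.48886416 + 95.83039449) = 10.2625.
z* = 1.960, so margin of error = 1.960 × 10.2625 = 20.1145.
Difference in means = 702.5 − 648.3 = 54.2000.
54.2000 ± 20.1145 → (34.0855, 74.3145).
The interval (34.0855, 74.3145) does not contain 0, so the difference is significant.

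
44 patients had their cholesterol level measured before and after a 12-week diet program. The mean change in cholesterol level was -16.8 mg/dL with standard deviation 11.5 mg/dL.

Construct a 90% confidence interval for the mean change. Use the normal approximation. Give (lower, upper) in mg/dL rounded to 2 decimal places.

(-19.65, -13.95)

Paired design: SE = s_d/√n = 11.5/√44 = 1.7337.
z* = 1.645; margin of error = 1.645 × 1.7337 = 2.8519.
-16.8 ± 2.8519 → (-19.65, -13.95).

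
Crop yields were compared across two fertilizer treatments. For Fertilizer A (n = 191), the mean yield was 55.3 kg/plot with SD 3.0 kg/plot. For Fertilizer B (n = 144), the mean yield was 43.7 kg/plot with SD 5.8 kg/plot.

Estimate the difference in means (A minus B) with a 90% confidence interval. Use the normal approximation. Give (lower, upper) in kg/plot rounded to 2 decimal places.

Standard errors of each mean: 3.0/√191 = 0.2171 and 5.8/√144 = 0.4833.
SE(x̄₁ − x̄₂) = √(0.2171² + 0.4833²) = 0.5298 for independent samples with unequal variances.
With z* = 1.645, the margin is 1.645 × 0.5298 = 0.8715.
x̄₁ − x̄₂ = 55.3 − 43.7 = 11.6000; the interval is 11.6000 ± 0.8715 = (10.73, 12.47).

(10.73, 12.47)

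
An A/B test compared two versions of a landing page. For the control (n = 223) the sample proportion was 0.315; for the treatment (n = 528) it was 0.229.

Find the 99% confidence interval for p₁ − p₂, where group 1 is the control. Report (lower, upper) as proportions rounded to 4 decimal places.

(-0.0070, 0.1790)

The two standard errors are √(0.3150×0.6850/223) = 0.03111 and √(0.2290×0.7710/528) = 0.01829.
Because the samples are independent, SE_diff = √(0.03111² + 0.01829²) = 0.03609.
Using z* = 2.576 for 99%, ME = 2.576 × 0.03609 = 0.09297.
p̂₁ − p̂₂ = 0.0860; interval 0.0860 ± 0.09297 gives (-0.0070, 0.1790).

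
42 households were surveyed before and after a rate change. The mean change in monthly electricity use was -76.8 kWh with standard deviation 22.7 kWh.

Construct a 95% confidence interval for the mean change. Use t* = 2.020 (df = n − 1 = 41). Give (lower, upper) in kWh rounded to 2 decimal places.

Paired design: SE = s_d/√n = 22.7/√42 = 3.5027.
t* = 2.020; margin of error = 2.020 × 3.5027 = 7.0755.
-76.8 ± 7.0755 → (-83.88, -69.72).

(-83.88, -69.72)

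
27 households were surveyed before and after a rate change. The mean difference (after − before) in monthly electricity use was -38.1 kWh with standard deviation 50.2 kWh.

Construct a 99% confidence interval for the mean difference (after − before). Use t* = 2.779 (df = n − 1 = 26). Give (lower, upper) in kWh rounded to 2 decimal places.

(-64.95, -11.25)

This is a matched-pairs design, so SE = s_d/√n = 50.2/√27 = 9.6610.
Margin = 2.779 × 9.6610 = 26.8479; the interval is -38.1 ± 26.8479 = (-64.95, -11.25).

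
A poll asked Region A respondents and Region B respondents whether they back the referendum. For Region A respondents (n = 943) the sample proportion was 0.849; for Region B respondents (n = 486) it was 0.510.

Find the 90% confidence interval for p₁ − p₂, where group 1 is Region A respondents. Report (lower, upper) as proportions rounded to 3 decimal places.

(0.297, 0.381)

The two standard errors are √(0.8490×0.1510/943) = 0.01166 and √(0.5100×0.4900/486) = 0.02268.
Because the samples are independent, SE_diff = √(0.01166² + 0.02268²) = 0.02550.
Using z* = 1.645 for 90%, ME = 1.645 × 0.02550 = 0.04195.
p̂₁ − p̂₂ = 0.3390; interval 0.3390 ± 0.04195 gives (0.297, 0.381).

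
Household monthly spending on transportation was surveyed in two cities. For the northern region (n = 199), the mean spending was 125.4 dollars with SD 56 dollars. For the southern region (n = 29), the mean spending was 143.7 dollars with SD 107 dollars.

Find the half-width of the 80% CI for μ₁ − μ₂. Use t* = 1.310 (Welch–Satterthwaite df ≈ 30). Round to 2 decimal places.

Per-group SEs: s₁/√n₁ = 56/√199 = 3.9697, s₂/√n₂ = 107/√29 = 19.8694.
Unpooled SE of the difference: √(15.75851809 + 394.79305636) = 20.2621.
Margin of error = t* · SE = 1.310 × 20.2621 = 26.5434.

26.54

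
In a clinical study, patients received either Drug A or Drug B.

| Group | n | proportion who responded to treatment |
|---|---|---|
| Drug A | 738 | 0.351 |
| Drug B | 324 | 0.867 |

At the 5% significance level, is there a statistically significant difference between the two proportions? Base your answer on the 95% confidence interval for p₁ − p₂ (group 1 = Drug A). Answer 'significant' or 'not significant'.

Each SE is √(p̂(1−p̂)/n): √(0.3510·0.6490/738) = 0.01757 and √(0.8670·0.1330/324) = 0.01887.
SE(p̂₁ − p̂₂) = √(SE₁² + SE₂²) = √(0.0003087049 + 0.0003560769) = 0.02578, since the two samples are independent.
At 95% confidence z* = 1.960; margin = 1.960 × 0.02578 = 0.05053.
The difference is 0.3510 − 0.8670 = -0.5160, so the interval is -0.5160 ± 0.05053 = (-0.56653, -0.46547).
The interval (-0.56653, -0.46547) does not contain 0, so the difference is significant.

significant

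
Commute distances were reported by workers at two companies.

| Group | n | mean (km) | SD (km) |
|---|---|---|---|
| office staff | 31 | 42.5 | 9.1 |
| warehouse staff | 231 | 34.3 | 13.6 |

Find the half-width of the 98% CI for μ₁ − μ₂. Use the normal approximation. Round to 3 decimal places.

SE₁ = s₁/√n₁ = 9.1/√31 = 1.6344; SE₂ = 13.6/√231 = 0.8948.
Independent samples, unequal variances: SE_diff = √(SE₁² + SE₂²) = √(2.67126336 + 0.80066704) = 1.8633.
z* = 2.326, so margin of error = 2.326 × 1.8633 = 4.3340.

4.334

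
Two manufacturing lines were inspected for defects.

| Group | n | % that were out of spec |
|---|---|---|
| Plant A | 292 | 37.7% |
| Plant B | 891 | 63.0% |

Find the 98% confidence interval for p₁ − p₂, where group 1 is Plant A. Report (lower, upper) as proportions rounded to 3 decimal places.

The two standard errors are √(0.3770×0.6230/292) = 0.02836 and √(0.6300×0.3700/891) = 0.01617.
Because the samples are independent, SE_diff = √(0.02836² + 0.01617²) = 0.03265.
Using z* = 2.326 for 98%, ME = 2.326 × 0.03265 = 0.07594.
p̂₁ − p̂₂ = -0.2530; interval -0.2530 ± 0.07594 gives (-0.329, -0.177).

(-0.329, -0.177)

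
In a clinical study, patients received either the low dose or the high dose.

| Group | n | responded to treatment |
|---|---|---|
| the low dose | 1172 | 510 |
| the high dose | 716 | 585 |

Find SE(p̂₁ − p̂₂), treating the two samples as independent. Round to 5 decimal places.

First, p̂₁ = 510/1172 = 0.4352; p̂₂ = 585/716 = 0.8170.
The two standard errors are √(0.4352×0.5648/1172) = 0.01448 and √(0.8170×0.1830/716) = 0.01445.
Because the samples are independent, SE_diff = √(0.01448² + 0.01445²) = 0.02046.

0.02046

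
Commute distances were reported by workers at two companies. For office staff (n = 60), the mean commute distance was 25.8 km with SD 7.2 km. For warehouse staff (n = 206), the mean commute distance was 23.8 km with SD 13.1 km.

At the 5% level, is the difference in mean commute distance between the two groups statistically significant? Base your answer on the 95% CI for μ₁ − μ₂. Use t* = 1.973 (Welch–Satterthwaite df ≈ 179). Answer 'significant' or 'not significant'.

not significant

SE₁ = s₁/√n₁ = 7.2/√60 = 0.9295; SE₂ = 13.1/√206 = 0.9127.
Independent samples, unequal variances: SE_diff = √(SE₁² + SE₂²) = √(0.86397025 + 0.83302129) = 1.3027.
t* = 1.973, so margin of error = 1.973 × 1.3027 = 2.5702.
Difference in means = 25.8 − 23.8 = 2.0000.
2.0000 ± 2.5702 → (-0.5702, 4.5702).
The interval (-0.5702, 4.5702) contains 0, so the difference is not significant.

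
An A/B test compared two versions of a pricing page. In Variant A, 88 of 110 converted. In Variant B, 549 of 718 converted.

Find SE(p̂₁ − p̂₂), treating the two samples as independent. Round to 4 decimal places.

First, p̂₁ = 88/110 = 0.8000; p̂₂ = 549/718 = 0.7646.
The two standard errors are √(0.8000×0.2000/110) = 0.03814 and √(0.7646×0.2354/718) = 0.01583.
Because the samples are independent, SE_diff = √(0.03814² + 0.01583²) = 0.04129.

0.0413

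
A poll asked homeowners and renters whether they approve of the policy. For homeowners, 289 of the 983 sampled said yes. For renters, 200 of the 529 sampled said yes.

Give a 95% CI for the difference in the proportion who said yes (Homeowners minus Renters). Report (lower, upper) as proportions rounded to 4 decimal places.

Sample proportions: 289/983 = 0.2940, 200/529 = 0.3781.
Each SE is √(p̂(1−p̂)/n): √(0.2940·0.7060/983) = 0.01453 and √(0.3781·0.6219/529) = 0.02108.
SE(p̂₁ − p̂₂) = √(SE₁² + SE₂²) = √(0.0002111209 + 0.0004443664) = 0.02560, since the two samples are independent.
At 95% confidence z* = 1.960; margin = 1.960 × 0.02560 = 0.05018.
The difference is 0.2940 − 0.3781 = -0.0841, so the interval is -0.0841 ± 0.05018 = (-0.1343, -0.0339).

(-0.1343, -0.0339)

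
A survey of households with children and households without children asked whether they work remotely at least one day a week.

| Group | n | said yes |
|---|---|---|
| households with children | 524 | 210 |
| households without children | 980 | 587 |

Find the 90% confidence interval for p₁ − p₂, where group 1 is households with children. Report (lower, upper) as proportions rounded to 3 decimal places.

(-0.242, -0.155)

p̂₁ = 210/524 = 0.4008 and p̂₂ = 587/980 = 0.5990.
SE₁ = √(p̂₁(1−p̂₁)/n₁) = √(0.4008·0.5992/524) = 0.02141; SE₂ = √(0.5990·0.4010/980) = 0.01566.
Independent samples: SE of the difference = √(SE₁² + SE₂²) = √(0.0004583881 + 0.0002452356) = 0.02653.
z* for 90% confidence is 1.645, so the margin of error is 1.645 × 0.02653 = 0.04364.
Point estimate p̂₁ − p̂₂ = 0.4008 − 0.5990 = -0.1982.
-0.1982 ± 0.04364 → (-0.242, -0.155).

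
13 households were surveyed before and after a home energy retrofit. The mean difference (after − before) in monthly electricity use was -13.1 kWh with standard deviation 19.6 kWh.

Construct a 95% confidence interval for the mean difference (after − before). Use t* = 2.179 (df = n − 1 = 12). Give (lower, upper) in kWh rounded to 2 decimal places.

(-24.95, -1.25)

This is a matched-pairs design, so SE = s_d/√n = 19.6/√13 = 5.4361.
Margin = 2.179 × 5.4361 = 11.8453; the interval is -13.1 ± 11.8453 = (-24.95, -1.25).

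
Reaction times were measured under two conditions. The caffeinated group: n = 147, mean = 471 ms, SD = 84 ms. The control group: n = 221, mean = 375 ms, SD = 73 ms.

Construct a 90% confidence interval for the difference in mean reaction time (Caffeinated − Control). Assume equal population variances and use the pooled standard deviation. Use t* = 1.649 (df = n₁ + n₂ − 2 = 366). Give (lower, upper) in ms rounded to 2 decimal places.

Pooled variance s_p² = [146·84² + 220·73²] / (147+221−2) = 6017.9126, so s_p = 77.5752.
SE_diff = s_p·√(1/n₁ + 1/n₂) = 77.5752·√(1/147 + 1/221) = 8.2564.
t* = 1.649; margin = 1.649 × 8.2564 = 13.6148.
Difference = 471 − 375 = 96.0000.
96.0000 ± 13.6148 → (82.39, 109.61).

(82.39, 109.61)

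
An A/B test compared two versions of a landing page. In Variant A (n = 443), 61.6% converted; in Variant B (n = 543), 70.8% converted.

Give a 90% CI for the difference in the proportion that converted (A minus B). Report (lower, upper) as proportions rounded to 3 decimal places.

(-0.142, -0.042)

Each SE is √(p̂(1−p̂)/n): √(0.6160·0.3840/443) = 0.02311 and √(0.7080·0.2920/543) = 0.01951.
SE(p̂₁ − p̂₂) = √(SE₁² + SE₂²) = √(0.0005340721 + 0.0003806401) = 0.03024, since the two samples are independent.
At 90% confidence z* = 1.645; margin = 1.645 × 0.03024 = 0.04974.
The difference is 0.6160 − 0.7080 = -0.0920, so the interval is -0.0920 ± 0.04974 = (-0.142, -0.042).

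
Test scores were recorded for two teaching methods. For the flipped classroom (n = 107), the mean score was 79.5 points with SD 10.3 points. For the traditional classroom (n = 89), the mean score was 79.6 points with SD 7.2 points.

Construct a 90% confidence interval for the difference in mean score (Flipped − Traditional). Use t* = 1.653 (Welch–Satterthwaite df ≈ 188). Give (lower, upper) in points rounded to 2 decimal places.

(-2.17, 1.97)

SE₁ = s₁/√n₁ = 10.3/√107 = 0.9957; SE₂ = 7.2/√89 = 0.7632.
Independent samples, unequal variances: SE_diff = √(SE₁² + SE₂²) = √(0.99141849 + 0.58247424) = 1.2545.
t* = 1.653, so margin of error = 1.653 × 1.2545 = 2.0737.
Difference in means = 79.5 − 79.6 = -0.1000.
-0.1000 ± 2.0737 → (-2.17, 1.97).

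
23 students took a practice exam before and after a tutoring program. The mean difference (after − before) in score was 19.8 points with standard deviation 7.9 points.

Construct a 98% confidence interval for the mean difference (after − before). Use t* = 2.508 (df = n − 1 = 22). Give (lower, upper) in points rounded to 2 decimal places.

Paired design: SE = s_d/√n = 7.9/√23 = 1.6473.
t* = 2.508; margin of error = 2.508 × 1.6473 = 4.1314.
19.8 ± 4.1314 → (15.67, 23.93).

(15.67, 23.93)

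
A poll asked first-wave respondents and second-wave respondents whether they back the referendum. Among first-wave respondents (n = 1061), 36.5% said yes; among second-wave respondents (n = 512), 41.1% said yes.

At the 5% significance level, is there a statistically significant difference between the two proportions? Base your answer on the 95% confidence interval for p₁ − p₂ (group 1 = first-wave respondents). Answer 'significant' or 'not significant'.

SE₁ = √(p̂₁(1−p̂₁)/n₁) = √(0.3650·0.6350/1061) = 0.01478; SE₂ = √(0.4110·0.5890/512) = 0.02174.
Independent samples: SE of the difference = √(SE₁² + SE₂²) = √(0.0002184484 + 0.0004726276) = 0.02629.
z* for 95% confidence is 1.960, so the margin of error is 1.960 × 0.02629 = 0.05153.
Point estimate p̂₁ − p̂₂ = 0.3650 − 0.4110 = -0.0460.
-0.0460 ± 0.05153 → (-0.09753, 0.00553).
The interval (-0.09753, 0.00553) contains 0, so the difference is not significant.

not significant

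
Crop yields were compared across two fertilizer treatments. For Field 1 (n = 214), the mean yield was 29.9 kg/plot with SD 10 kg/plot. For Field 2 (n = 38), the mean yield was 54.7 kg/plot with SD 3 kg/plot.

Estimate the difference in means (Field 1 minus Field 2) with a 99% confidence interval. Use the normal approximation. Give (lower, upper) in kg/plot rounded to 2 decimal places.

(-26.96, -22.64)

Per-group SEs: s₁/√n₁ = 10/√214 = 0.6836, s₂/√n₂ = 3/√38 = 0.4867.
Unpooled SE of the difference: √(0.46730896 + 0.23687689) = 0.8392.
Margin of error = z* · SE = 2.576 × 0.8392 = 2.1618.
x̄₁ − x̄₂ = 29.9 − 54.7 = -24.8000.
CI: -24.8000 ± 2.1618 = (-26.96, -22.64).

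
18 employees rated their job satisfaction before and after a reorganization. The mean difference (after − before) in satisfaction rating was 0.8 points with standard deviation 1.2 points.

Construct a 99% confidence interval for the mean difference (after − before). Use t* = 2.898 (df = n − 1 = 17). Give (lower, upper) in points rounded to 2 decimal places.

This is a matched-pairs design, so SE = s_d/√n = 1.2/√18 = 0.2828.
Margin = 2.898 × 0.2828 = 0.8196; the interval is 0.8 ± 0.8196 = (-0.02, 1.62).

(-0.02, 1.62)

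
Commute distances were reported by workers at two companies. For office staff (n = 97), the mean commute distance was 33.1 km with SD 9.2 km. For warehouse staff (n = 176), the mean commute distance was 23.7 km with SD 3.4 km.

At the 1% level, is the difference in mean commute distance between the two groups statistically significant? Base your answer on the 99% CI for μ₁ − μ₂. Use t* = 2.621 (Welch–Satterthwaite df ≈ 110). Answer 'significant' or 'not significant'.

significant

SE₁ = s₁/√n₁ = 9.2/√97 = 0.9341; SE₂ = 3.4/√176 = 0.2563.
Independent samples, unequal variances: SE_diff = √(SE₁² + SE₂²) = √(0.87254281 + 0.06568969) = 0.9686.
t* = 2.621, so margin of error = 2.621 × 0.9686 = 2.5387.
Difference in means = 33.1 − 23.7 = 9.4000.
9.4000 ± 2.5387 → (6.8613, 11.9387).
The interval (6.8613, 11.9387) does not contain 0, so the difference is significant.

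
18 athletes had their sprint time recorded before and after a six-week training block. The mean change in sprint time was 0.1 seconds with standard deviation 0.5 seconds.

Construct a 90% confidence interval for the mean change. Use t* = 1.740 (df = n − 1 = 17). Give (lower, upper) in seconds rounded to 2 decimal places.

This is a matched-pairs design, so SE = s_d/√n = 0.5/√18 = 0.1179.
Margin = 1.740 × 0.1179 = 0.2051; the interval is 0.1 ± 0.2051 = (-0.11, 0.31).

(-0.11, 0.31)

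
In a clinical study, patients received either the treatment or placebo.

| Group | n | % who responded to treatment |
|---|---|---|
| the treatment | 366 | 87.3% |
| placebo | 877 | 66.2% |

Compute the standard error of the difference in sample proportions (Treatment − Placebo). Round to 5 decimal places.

0.02362

The two standard errors are √(0.8730×0.1270/366) = 0.01740 and √(0.6620×0.3380/877) = 0.01597.
Because the samples are independent, SE_diff = √(0.01740² + 0.01597²) = 0.02362.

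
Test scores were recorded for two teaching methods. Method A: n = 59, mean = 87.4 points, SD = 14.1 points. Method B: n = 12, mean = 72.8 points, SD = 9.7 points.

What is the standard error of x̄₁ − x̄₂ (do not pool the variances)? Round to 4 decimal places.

3.3482

Standard errors of each mean: 14.1/√59 = 1.8357 and 9.7/√12 = 2.8001.
SE(x̄₁ − x̄₂) = √(1.8357² + 2.8001²) = 3.3482 for independent samples with unequal variances.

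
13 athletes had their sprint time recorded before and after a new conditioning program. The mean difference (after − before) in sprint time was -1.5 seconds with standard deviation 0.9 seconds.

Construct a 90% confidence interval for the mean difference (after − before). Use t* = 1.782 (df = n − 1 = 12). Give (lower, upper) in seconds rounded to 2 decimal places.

(-1.94, -1.06)

This is a matched-pairs design, so SE = s_d/√n = 0.9/√13 = 0.2496.
Margin = 1.782 × 0.2496 = 0.4448; the interval is -1.5 ± 0.4448 = (-1.94, -1.06).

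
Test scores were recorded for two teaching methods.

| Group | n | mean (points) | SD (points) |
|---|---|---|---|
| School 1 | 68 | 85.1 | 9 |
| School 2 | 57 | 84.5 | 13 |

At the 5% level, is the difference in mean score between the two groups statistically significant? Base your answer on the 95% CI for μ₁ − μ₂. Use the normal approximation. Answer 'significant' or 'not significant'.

not significant

Per-group SEs: s₁/√n₁ = 9/√68 = 1.0914, s₂/√n₂ = 13/√57 = 1.7219.
Unpooled SE of the difference: √(1.19115396 + 2.96493961) = 2.0386.
Margin of error = z* · SE = 1.960 × 2.0386 = 3.9957.
x̄₁ − x̄₂ = 85.1 − 84.5 = 0.6000.
CI: 0.6000 ± 3.9957 = (-3.3957, 4.5957).
The interval (-3.3957, 4.5957) contains 0, so the difference is not significant.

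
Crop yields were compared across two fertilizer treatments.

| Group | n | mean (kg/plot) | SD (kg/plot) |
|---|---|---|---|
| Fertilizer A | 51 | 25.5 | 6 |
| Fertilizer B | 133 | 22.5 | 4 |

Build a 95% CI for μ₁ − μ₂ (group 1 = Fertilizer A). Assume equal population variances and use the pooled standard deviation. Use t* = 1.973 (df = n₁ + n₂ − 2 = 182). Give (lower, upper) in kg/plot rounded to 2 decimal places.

(1.49, 4.51)

s_p = √[((n₁−1)s₁² + (n₂−1)s₂²)/(n₁+n₂−2)] = √[(50·6² + 132·4²)/182] = 4.6362.
SE = 4.6362·√(1/51 + 1/133) = 0.7636.
With t* = 1.973, margin = 1.973 × 0.7636 = 1.5066.
x̄₁ − x̄₂ = 25.5 − 22.5 = 3.0000; interval 3.0000 ± 1.5066 = (1.49, 4.51).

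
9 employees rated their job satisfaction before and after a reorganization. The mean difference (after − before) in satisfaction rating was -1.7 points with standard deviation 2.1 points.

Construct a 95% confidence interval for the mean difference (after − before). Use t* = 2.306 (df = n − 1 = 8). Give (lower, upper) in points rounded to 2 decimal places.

This is a matched-pairs design, so SE = s_d/√n = 2.1/√9 = 0.7000.
Margin = 2.306 × 0.7000 = 1.6142; the interval is -1.7 ± 1.6142 = (-3.31, -0.09).

(-3.31, -0.09)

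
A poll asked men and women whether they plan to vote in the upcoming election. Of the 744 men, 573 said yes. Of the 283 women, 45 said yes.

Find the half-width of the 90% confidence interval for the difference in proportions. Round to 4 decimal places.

p̂₁ = 573/744 = 0.7702 and p̂₂ = 45/283 = 0.1590.
SE₁ = √(p̂₁(1−p̂₁)/n₁) = √(0.7702·0.2298/744) = 0.01542; SE₂ = √(0.1590·0.8410/283) = 0.02174.
Independent samples: SE of the difference = √(SE₁² + SE₂²) = √(0.0002377764 + 0.0004726276) = 0.02665.
z* for 90% confidence is 1.645, so the margin of error is 1.645 × 0.02665 = 0.04384.

0.0438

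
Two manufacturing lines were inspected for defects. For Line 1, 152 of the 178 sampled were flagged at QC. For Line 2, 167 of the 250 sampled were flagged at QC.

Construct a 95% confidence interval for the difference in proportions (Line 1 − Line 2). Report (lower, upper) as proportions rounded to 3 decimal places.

First, p̂₁ = 152/178 = 0.8539; p̂₂ = 167/250 = 0.6680.
The two standard errors are √(0.8539×0.1461/178) = 0.02647 and √(0.6680×0.3320/250) = 0.02978.
Because the samples are independent, SE_diff = √(0.02647² + 0.02978²) = 0.03984.
Using z* = 1.960 for 95%, ME = 1.960 × 0.03984 = 0.07809.
p̂₁ − p̂₂ = 0.1859; interval 0.1859 ± 0.07809 gives (0.108, 0.264).

(0.108, 0.264)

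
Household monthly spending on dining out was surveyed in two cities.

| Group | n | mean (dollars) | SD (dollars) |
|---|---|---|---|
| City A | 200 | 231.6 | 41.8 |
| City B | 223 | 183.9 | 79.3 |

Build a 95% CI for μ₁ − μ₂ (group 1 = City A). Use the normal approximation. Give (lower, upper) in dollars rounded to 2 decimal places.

Per-group SEs: s₁/√n₁ = 41.8/√200 = 2.9557, s₂/√n₂ = 79.3/√223 = 5.3103.
Unpooled SE of the difference: √(8.73616249 + 28.19928609) = 6.0775.
Margin of error = z* · SE = 1.960 × 6.0775 = 11.9119.
x̄₁ − x̄₂ = 231.6 − 183.9 = 47.7000.
CI: 47.7000 ± 11.9119 = (35.79, 59.61).

(35.79, 59.61)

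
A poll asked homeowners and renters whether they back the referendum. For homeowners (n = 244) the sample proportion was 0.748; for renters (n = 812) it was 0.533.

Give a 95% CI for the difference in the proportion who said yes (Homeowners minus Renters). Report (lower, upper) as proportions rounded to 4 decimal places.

SE₁ = √(p̂₁(1−p̂₁)/n₁) = √(0.7480·0.2520/244) = 0.02779; SE₂ = √(0.5330·0.4670/812) = 0.01751.
Independent samples: SE of the difference = √(SE₁² + SE₂²) = √(0.0007722841 + 0.0003066001) = 0.03285.
z* for 95% confidence is 1.960, so the margin of error is 1.960 × 0.03285 = 0.06439.
Point estimate p̂₁ − p̂₂ = 0.7480 − 0.5330 = 0.2150.
0.2150 ± 0.06439 → (0.1506, 0.2794).

(0.1506, 0.2794)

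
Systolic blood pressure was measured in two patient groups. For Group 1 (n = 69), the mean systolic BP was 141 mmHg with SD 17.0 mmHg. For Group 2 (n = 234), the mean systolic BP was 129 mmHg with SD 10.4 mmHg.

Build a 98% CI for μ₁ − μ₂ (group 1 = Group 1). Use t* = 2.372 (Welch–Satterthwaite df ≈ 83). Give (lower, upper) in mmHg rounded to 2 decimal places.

(6.88, 17.12)

Per-group SEs: s₁/√n₁ = 17.0/√69 = 2.0466, s₂/√n₂ = 10.4/√234 = 0.6799.
Unpooled SE of the difference: √(4.18857156 + 0.46226401) = 2.1566.
Margin of error = t* · SE = 2.372 × 2.1566 = 5.1155.
x̄₁ − x̄₂ = 141 − 129 = 12.0000.
CI: 12.0000 ± 5.1155 = (6.88, 17.12).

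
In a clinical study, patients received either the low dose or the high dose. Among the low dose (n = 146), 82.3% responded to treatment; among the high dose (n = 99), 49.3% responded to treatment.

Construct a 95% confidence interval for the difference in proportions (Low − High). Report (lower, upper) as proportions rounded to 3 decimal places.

Each SE is √(p̂(1−p̂)/n): √(0.8230·0.1770/146) = 0.03159 and √(0.4930·0.5070/99) = 0.05025.
SE(p̂₁ − p̂₂) = √(SE₁² + SE₂²) = √(0.0009979281 + 0.0025250625) = 0.05935, since the two samples are independent.
At 95% confidence z* = 1.960; margin = 1.960 × 0.05935 = 0.11633.
The difference is 0.8230 − 0.4930 = 0.3300, so the interval is 0.3300 ± 0.11633 = (0.214, 0.446).

(0.214, 0.446)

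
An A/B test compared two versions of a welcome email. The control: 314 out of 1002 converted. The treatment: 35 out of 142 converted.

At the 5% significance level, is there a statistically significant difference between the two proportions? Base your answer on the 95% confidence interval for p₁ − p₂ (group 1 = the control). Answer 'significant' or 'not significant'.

p̂₁ = 314/1002 = 0.3134 and p̂₂ = 35/142 = 0.2465.
SE₁ = √(p̂₁(1−p̂₁)/n₁) = √(0.3134·0.6866/1002) = 0.01465; SE₂ = √(0.2465·0.7535/142) = 0.03617.
Independent samples: SE of the difference = √(SE₁² + SE₂²) = √(0.0002146225 + 0.0013082689) = 0.03902.
z* for 95% confidence is 1.960, so the margin of error is 1.960 × 0.03902 = 0.07648.
Point estimate p̂₁ − p̂₂ = 0.3134 − 0.2465 = 0.0669.
0.0669 ± 0.07648 → (-0.00958, 0.14338).
The interval (-0.00958, 0.14338) contains 0, so the difference is not significant.

not significant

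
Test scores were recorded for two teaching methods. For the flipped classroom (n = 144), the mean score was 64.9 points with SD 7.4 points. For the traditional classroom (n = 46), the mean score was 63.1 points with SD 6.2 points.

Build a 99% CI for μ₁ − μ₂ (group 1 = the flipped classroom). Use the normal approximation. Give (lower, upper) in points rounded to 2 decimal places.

Standard errors of each mean: 7.4/√144 = 0.6167 and 6.2/√46 = 0.9141.
SE(x̄₁ − x̄₂) = √(0.6167² + 0.9141²) = 1.1027 for independent samples with unequal variances.
With z* = 2.576, the margin is 2.576 × 1.1027 = 2.8406.
x̄₁ − x̄₂ = 64.9 − 63.1 = 1.8000; the interval is 1.8000 ± 2.8406 = (-1.04, 4.64).

(-1.04, 4.64)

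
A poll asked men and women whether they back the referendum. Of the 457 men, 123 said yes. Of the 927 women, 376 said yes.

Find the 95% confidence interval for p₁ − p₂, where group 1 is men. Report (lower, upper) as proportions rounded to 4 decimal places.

(-0.1880, -0.0850)

First, p̂₁ = 123/457 = 0.2691; p̂₂ = 376/927 = 0.4056.
The two standard errors are √(0.2691×0.7309/457) = 0.02075 and √(0.4056×0.5944/927) = 0.01613.
Because the samples are independent, SE_diff = √(0.02075² + 0.01613²) = 0.02628.
Using z* = 1.960 for 95%, ME = 1.960 × 0.02628 = 0.05151.
p̂₁ − p̂₂ = -0.1365; interval -0.1365 ± 0.05151 gives (-0.1880, -0.0850).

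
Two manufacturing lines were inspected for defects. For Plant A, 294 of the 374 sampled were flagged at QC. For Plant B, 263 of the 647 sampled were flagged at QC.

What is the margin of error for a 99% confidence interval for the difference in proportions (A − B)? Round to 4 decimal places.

p̂₁ = 294/374 = 0.7861 and p̂₂ = 263/647 = 0.4065.
SE₁ = √(p̂₁(1−p̂₁)/n₁) = √(0.7861·0.2139/374) = 0.02120; SE₂ = √(0.4065·0.5935/647) = 0.01931.
Independent samples: SE of the difference = √(SE₁² + SE₂²) = √(0.00044944 + 0.0003728761) = 0.02868.
z* for 99% confidence is 2.576, so the margin of error is 2.576 × 0.02868 = 0.07388.

0.0739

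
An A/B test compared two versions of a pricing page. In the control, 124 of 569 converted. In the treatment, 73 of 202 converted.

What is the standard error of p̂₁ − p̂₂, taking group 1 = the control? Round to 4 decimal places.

First, p̂₁ = 124/569 = 0.2179; p̂₂ = 73/202 = 0.3614.
The two standard errors are √(0.2179×0.7821/569) = 0.01731 and √(0.3614×0.6386/202) = 0.03380.
Because the samples are independent, SE_diff = √(0.01731² + 0.03380²) = 0.03797.

0.0380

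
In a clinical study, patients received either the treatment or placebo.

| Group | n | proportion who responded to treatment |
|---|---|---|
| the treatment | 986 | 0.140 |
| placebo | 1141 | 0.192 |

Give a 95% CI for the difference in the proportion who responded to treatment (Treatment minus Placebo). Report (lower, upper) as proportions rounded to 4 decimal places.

(-0.0835, -0.0205)

SE₁ = √(p̂₁(1−p̂₁)/n₁) = √(0.1400·0.8600/986) = 0.01105; SE₂ = √(0.1920·0.8080/1141) = 0.01166.
Independent samples: SE of the difference = √(SE₁² + SE₂²) = √(0.0001221025 + 0.0001359556) = 0.01606.
z* for 95% confidence is 1.960, so the margin of error is 1.960 × 0.01606 = 0.03148.
Point estimate p̂₁ − p̂₂ = 0.1400 − 0.1920 = -0.0520.
-0.0520 ± 0.03148 → (-0.0835, -0.0205).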